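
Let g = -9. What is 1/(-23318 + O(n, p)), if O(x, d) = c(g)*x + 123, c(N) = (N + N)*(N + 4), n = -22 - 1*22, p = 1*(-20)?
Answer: -1/27155 ≈ -3.6826e-5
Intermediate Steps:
p = -20
n = -44 (n = -22 - 22 = -44)
c(N) = 2*N*(4 + N) (c(N) = (2*N)*(4 + N) = 2*N*(4 + N))
O(x, d) = 123 + 90*x (O(x, d) = (2*(-9)*(4 - 9))*x + 123 = (2*(-9)*(-5))*x + 123 = 90*x + 123 = 123 + 90*x)
1/(-23318 + O(n, p)) = 1/(-23318 + (123 + 90*(-44))) = 1/(-23318 + (123 - 3960)) = 1/(-23318 - 3837) = 1/(-27155) = -1/27155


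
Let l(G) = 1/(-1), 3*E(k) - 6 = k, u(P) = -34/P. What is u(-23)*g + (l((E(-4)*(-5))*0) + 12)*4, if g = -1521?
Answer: -50702/23 ≈ -2204.4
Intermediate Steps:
E(k) = 2 + k/3
l(G) = -1
u(-23)*g + (l((E(-4)*(-5))*0) + 12)*4 = -34/(-23)*(-1521) + (-1 + 12)*4 = -34*(-1/23)*(-1521) + 11*4 = (34/23)*(-1521) + 44 = -51714/23 + 44 = -50702/23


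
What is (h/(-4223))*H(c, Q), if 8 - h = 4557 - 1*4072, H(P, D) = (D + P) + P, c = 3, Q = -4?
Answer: 954/4223 ≈ 0.22591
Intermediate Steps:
H(P, D) = D + 2*P
h = -477 (h = 8 - (4557 - 1*4072) = 8 - (4557 - 4072) = 8 - 1*485 = 8 - 485 = -477)
(h/(-4223))*H(c, Q) = (-477/(-4223))*(-4 + 2*3) = (-477*(-1/4223))*(-4 + 6) = (477/4223)*2 = 954/4223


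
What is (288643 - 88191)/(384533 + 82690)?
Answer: 200452/467223 ≈ 0.42903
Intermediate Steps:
(288643 - 88191)/(384533 + 82690) = 200452/467223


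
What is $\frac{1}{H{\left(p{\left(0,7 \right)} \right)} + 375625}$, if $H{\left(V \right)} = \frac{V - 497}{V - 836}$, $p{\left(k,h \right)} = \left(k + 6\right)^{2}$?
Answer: $\frac{800}{300500461} \approx 2.6622 \cdot 10^{-6}$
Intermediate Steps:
$p{\left(k,h \right)} = \left(6 + k\right)^{2}$
$H{\left(V \right)} = \frac{-497 + V}{-836 + V}$
$\frac{1}{H{\left(p{\left(0,7 \right)} \right)} + 375625} = \frac{1}{\frac{-497 + \left(6 + 0\right)^{2}}{-836 + \left(6 + 0\right)^{2}} + 375625} = \frac{1}{\frac{-497 + 6^{2}}{-836 + 6^{2}} + 375625} = \frac{1}{\frac{-497 + 36}{-836 + 36} + 375625} = \frac{1}{\frac{1}{-800} \left(-461\right) + 375625} = \frac{1}{\left(- \frac{1}{800}\right) \left(-461\right) + 375625} = \frac{1}{\frac{461}{800} + 375625} = \frac{1}{\frac{300500461}{800}} = \frac{800}{300500461}$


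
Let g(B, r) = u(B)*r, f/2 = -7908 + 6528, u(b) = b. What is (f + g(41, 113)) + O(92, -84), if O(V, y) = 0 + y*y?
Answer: 8929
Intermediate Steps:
O(V, y) = y² (O(V, y) = 0 + y² = y²)
f = -2760 (f = 2*(-7908 + 6528) = 2*(-1380) = -2760)
g(B, r) = B*r
(f + g(41, 113)) + O(92, -84) = (-2760 + 41*113) + (-84)² = (-2760 + 4633) + 7056 = 1873 + 7056 = 8929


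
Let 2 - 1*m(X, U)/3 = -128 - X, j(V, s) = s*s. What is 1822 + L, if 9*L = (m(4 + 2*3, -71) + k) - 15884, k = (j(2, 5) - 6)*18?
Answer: 1276/9 ≈ 141.78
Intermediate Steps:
j(V, s) = s²
m(X, U) = 390 + 3*X (m(X, U) = 6 - 3*(-128 - X) = 6 + (384 + 3*X) = 390 + 3*X)
k = 342 (k = (5² - 6)*18 = (25 - 6)*18 = 19*18 = 342)
L = -15122/9 (L = (((390 + 3*(4 + 2*3)) + 342) - 15884)/9 = (((390 + 3*(4 + 6)) + 342) - 15884)/9 = (((390 + 3*10) + 342) - 15884)/9 = (((390 + 30) + 342) - 15884)/9 = ((420 + 342) - 15884)/9 = (762 - 15884)/9 = (⅑)*(-15122) = -15122/9 ≈ -1680.2)
1822 + L = 1822 - 15122/9 = 1276/9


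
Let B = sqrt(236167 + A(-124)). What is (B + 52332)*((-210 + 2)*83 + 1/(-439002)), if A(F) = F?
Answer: -66103432073938/73167 - 7578930529*sqrt(26227)/146334 ≈ -9.1185e+8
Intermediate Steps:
B = 3*sqrt(26227) (B = sqrt(236167 - 124) = sqrt(236043) = 3*sqrt(26227) ≈ 485.84)
(B + 52332)*((-210 + 2)*83 + 1/(-439002)) = (3*sqrt(26227) + 52332)*((-210 + 2)*83 + 1/(-439002)) = (52332 + 3*sqrt(26227))*(-208*83 - 1/439002) = (52332 + 3*sqrt(26227))*(-17264 - 1/439002) = (52332 + 3*sqrt(26227))*(-7578930529/439002) = -66103432073938/73167 - 7578930529*sqrt(26227)/146334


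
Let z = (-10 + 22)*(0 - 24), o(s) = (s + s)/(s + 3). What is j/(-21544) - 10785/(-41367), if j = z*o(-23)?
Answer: 54115321/185668885 ≈ 0.29146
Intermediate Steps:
o(s) = 2*s/(3 + s) (o(s) = (2*s)/(3 + s) = 2*s/(3 + s))
z = -288 (z = 12*(-24) = -288)
j = -3312/5 (j = -576*(-23)/(3 - 23) = -576*(-23)/(-20) = -576*(-23)*(-1)/20 = -288*23/10 = -3312/5 ≈ -662.40)
j/(-21544) - 10785/(-41367) = -3312/5/(-21544) - 10785/(-41367) = -3312/5*(-1/21544) - 10785*(-1/41367) = 414/13465 + 3595/13789 = 54115321/185668885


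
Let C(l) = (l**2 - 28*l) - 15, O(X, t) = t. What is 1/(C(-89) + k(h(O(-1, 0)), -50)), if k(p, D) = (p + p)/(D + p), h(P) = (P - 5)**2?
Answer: 1/10396 ≈ 9.6191e-5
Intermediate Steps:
C(l) = -15 + l**2 - 28*l
h(P) = (-5 + P)**2
k(p, D) = 2*p/(D + p) (k(p, D) = (2*p)/(D + p) = 2*p/(D + p))
1/(C(-89) + k(h(O(-1, 0)), -50)) = 1/((-15 + (-89)**2 - 28*(-89)) + 2*(-5 + 0)**2/(-50 + (-5 + 0)**2)) = 1/((-15 + 7921 + 2492) + 2*(-5)**2/(-50 + (-5)**2)) = 1/(10398 + 2*25/(-50 + 25)) = 1/(10398 + 2*25/(-25)) = 1/(10398 + 2*25*(-1/25)) = 1/(10398 - 2) = 1/10396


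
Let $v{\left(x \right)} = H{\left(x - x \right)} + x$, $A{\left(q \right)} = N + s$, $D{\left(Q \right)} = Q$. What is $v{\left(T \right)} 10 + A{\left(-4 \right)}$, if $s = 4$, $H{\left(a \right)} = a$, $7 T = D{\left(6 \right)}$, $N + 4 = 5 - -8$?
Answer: $\frac{151}{7} \approx 21.571$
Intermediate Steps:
$N = 9$ ($N = -4 + \left(5 - -8\right) = -4 + \left(5 + 8\right) = -4 + 13 = 9$)
$T = \frac{6}{7}$ ($T = \frac{1}{7} \cdot 6 = \frac{6}{7} \approx 0.85714$)
$A{\left(q \right)} = 13$ ($A{\left(q \right)} = 9 + 4 = 13$)
$v{\left(x \right)} = x$ ($v{\left(x \right)} = \left(x - x\right) + x = 0 + x = x$)
$v{\left(T \right)} 10 + A{\left(-4 \right)} = \frac{6}{7} \cdot 10 + 13 = \frac{60}{7} + 13 = \frac{151}{7}$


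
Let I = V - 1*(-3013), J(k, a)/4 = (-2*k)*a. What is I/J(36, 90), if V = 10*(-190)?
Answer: -371/8640 ≈ -0.042940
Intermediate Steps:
V = -1900
J(k, a) = -8*a*k (J(k, a) = 4*((-2*k)*a) = 4*(-2*a*k) = -8*a*k)
I = 1113 (I = -1900 - 1*(-3013) = -1900 + 3013 = 1113)
I/J(36, 90) = 1113/((-8*90*36)) = 1113/(-25920) = 1113*(-1/25920) = -371/8640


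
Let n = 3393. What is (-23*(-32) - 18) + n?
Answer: 4111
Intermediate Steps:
(-23*(-32) - 18) + n = (-23*(-32) - 18) + 3393 = (736 - 18) + 3393 = 718 + 3393 = 4111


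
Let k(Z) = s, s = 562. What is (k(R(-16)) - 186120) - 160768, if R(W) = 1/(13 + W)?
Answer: -346326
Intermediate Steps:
k(Z) = 562
(k(R(-16)) - 186120) - 160768 = (562 - 186120) - 160768 = -185558 - 160768 = -346326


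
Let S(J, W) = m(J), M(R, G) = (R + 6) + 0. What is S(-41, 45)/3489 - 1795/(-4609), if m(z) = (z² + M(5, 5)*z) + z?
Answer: 11742856/16080801 ≈ 0.73024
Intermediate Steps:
M(R, G) = 6 + R (M(R, G) = (6 + R) + 0 = 6 + R)
m(z) = z² + 12*z (m(z) = (z² + (6 + 5)*z) + z = (z² + 11*z) + z = z² + 12*z)
S(J, W) = J*(12 + J)
S(-41, 45)/3489 - 1795/(-4609) = -41*(12 - 41)/3489 - 1795/(-4609) = -41*(-29)*(1/3489) - 1795*(-1/4609) = 1189*(1/3489) + 1795/4609 = 1189/3489 + 1795/4609 = 11742856/16080801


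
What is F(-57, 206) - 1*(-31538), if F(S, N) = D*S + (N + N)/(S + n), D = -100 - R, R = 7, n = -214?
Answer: 10199215/271 ≈ 37636.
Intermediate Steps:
D = -107 (D = -100 - 1*7 = -100 - 7 = -107)
F(S, N) = -107*S + 2*N/(-214 + S) (F(S, N) = -107*S + (N + N)/(S - 214) = -107*S + (2*N)/(-214 + S) = -107*S + 2*N/(-214 + S))
F(-57, 206) - 1*(-31538) = (-107*(-57)**2 + 2*206 + 22898*(-57))/(-214 - 57) - 1*(-31538) = (-107*3249 + 412 - 1305186)/(-271) + 31538 = -(-347643 + 412 - 1305186)/271 + 31538 = -1/271*(-1652417) + 31538 = 1652417/271 + 31538 = 10199215/271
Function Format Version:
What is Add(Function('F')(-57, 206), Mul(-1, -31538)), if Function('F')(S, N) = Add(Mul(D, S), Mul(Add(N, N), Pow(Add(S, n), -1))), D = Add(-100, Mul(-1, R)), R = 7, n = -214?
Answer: Rational(10199215, 271) ≈ 37636.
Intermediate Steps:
D = -107 (D = Add(-100, Mul(-1, 7)) = Add(-100, -7) = -107)
Function('F')(S, N) = Add(Mul(-107, S), Mul(2, N, Pow(Add(-214, S), -1))) (Function('F')(S, N) = Add(Mul(-107, S), Mul(Add(N, N), Pow(Add(S, -214), -1))) = Add(Mul(-107, S), Mul(Mul(2, N), Pow(Add(-214, S), -1))) = Add(Mul(-107, S), Mul(2, N, Pow(Add(-214, S), -1))))
Add(Function('F')(-57, 206), Mul(-1, -31538)) = Add(Mul(Pow(Add(-214, -57), -1), Add(Mul(-107, Pow(-57, 2)), Mul(2, 206), Mul(22898, -57))), Mul(-1, -31538)) = Add(Mul(Pow(-271, -1), Add(Mul(-107, 3249), 412, -1305186)), 31538) = Add(Mul(Rational(-1, 271), Add(-347643, 412, -1305186)), 31538) = Add(Mul(Rational(-1, 271), -1652417), 31538) = Add(Rational(1652417, 271), 31538) = Rational(10199215, 271)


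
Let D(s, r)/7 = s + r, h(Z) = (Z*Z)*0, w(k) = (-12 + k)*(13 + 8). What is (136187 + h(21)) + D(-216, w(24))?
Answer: 136439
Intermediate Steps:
w(k) = -252 + 21*k (w(k) = (-12 + k)*21 = -252 + 21*k)
h(Z) = 0 (h(Z) = Z**2*0 = 0)
D(s, r) = 7*r + 7*s (D(s, r) = 7*(s + r) = 7*(r + s) = 7*r + 7*s)
(136187 + h(21)) + D(-216, w(24)) = (136187 + 0) + (7*(-252 + 21*24) + 7*(-216)) = 136187 + (7*(-252 + 504) - 1512) = 136187 + (7*252 - 1512) = 136187 + (1764 - 1512) = 136187 + 252 = 136439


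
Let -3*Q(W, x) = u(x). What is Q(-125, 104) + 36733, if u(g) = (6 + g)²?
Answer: 98099/3 ≈ 32700.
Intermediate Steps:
Q(W, x) = -(6 + x)²/3
Q(-125, 104) + 36733 = -(6 + 104)²/3 + 36733 = -⅓*110² + 36733 = -⅓*12100 + 36733 = -12100/3 + 36733 = 98099/3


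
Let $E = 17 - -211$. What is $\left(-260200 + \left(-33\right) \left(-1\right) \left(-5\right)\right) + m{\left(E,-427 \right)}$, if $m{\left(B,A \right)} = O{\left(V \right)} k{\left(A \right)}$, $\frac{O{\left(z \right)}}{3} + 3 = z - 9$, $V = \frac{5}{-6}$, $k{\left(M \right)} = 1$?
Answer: $- \frac{520807}{2} \approx -2.604 \cdot 10^{5}$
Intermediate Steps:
$E = 228$ ($E = 17 + 211 = 228$)
$V = - \frac{5}{6}$ ($V = 5 \left(- \frac{1}{6}\right) = - \frac{5}{6} \approx -0.83333$)
$O{\left(z \right)} = -36 + 3 z$ ($O{\left(z \right)} = -9 + 3 \left(z - 9\right) = -9 + 3 \left(-9 + z\right) = -9 + \left(-27 + 3 z\right) = -36 + 3 z$)
$m{\left(B,A \right)} = - \frac{77}{2}$ ($m{\left(B,A \right)} = \left(-36 + 3 \left(- \frac{5}{6}\right)\right) 1 = \left(-36 - \frac{5}{2}\right) 1 = \left(- \frac{77}{2}\right) 1 = - \frac{77}{2}$)
$\left(-260200 + \left(-33\right) \left(-1\right) \left(-5\right)\right) + m{\left(E,-427 \right)} = \left(-260200 + \left(-33\right) \left(-1\right) \left(-5\right)\right) - \frac{77}{2} = \left(-260200 + 33 \left(-5\right)\right) - \frac{77}{2} = \left(-260200 - 165\right) - \frac{77}{2} = -260365 - \frac{77}{2} = - \frac{520807}{2}$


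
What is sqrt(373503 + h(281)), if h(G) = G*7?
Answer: sqrt(375470) ≈ 612.76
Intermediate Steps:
h(G) = 7*G
sqrt(373503 + h(281)) = sqrt(373503 + 7*281) = sqrt(373503 + 1967) = sqrt(375470)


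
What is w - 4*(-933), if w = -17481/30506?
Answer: 113830911/30506 ≈ 3731.4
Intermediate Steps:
w = -17481/30506 (w = -17481*1/30506 = -17481/30506 ≈ -0.57303)
w - 4*(-933) = -17481/30506 - 4*(-933) = -17481/30506 - 1*(-3732) = -17481/30506 + 3732 = 113830911/30506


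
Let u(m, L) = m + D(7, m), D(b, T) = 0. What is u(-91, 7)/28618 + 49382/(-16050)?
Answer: -707337313/229659450 ≈ -3.0799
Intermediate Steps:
u(m, L) = m (u(m, L) = m + 0 = m)
u(-91, 7)/28618 + 49382/(-16050) = -91/28618 + 49382/(-16050) = -91*1/28618 + 49382*(-1/16050) = -91/28618 - 24691/8025 = -707337313/229659450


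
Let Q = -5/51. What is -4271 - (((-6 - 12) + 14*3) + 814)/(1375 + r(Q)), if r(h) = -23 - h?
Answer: -294558085/68957 ≈ -4271.6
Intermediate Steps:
Q = -5/51 (Q = -5*1/51 = -5/51 ≈ -0.098039)
-4271 - (((-6 - 12) + 14*3) + 814)/(1375 + r(Q)) = -4271 - (((-6 - 12) + 14*3) + 814)/(1375 + (-23 - 1*(-5/51))) = -4271 - ((-18 + 42) + 814)/(1375 + (-23 + 5/51)) = -4271 - (24 + 814)/(1375 - 1168/51) = -4271 - 838/68957/51 = -4271 - 838*51/68957 = -4271 - 1*42738/68957 = -4271 - 42738/68957 = -294558085/68957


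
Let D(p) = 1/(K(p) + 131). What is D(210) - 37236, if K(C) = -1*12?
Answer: -4431083/119 ≈ -37236.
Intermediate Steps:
K(C) = -12
D(p) = 1/119 (D(p) = 1/(-12 + 131) = 1/119)
D(210) - 37236 = 1/119 - 37236 = -4431083/119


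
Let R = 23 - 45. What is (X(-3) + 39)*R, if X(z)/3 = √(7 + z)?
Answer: -990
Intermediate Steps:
X(z) = 3*√(7 + z)
R = -22
(X(-3) + 39)*R = (3*√(7 - 3) + 39)*(-22) = (3*√4 + 39)*(-22) = (3*2 + 39)*(-22) = (6 + 39)*(-22) = 45*(-22) = -990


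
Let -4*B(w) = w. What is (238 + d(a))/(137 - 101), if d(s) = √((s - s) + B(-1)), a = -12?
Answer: 53/8 ≈ 6.6250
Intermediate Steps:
B(w) = -w/4
d(s) = ½ (d(s) = √((s - s) - ¼*(-1)) = √(0 + ¼) = √(¼) = ½)
(238 + d(a))/(137 - 101) = (238 + ½)/(137 - 101) = (477/2)/36 = (477/2)*(1/36) = 53/8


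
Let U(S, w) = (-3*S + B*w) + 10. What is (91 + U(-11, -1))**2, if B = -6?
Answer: 19600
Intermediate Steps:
U(S, w) = 10 - 6*w - 3*S (U(S, w) = (-3*S - 6*w) + 10 = (-6*w - 3*S) + 10 = 10 - 6*w - 3*S)
(91 + U(-11, -1))**2 = (91 + (10 - 6*(-1) - 3*(-11)))**2 = (91 + (10 + 6 + 33))**2 = (91 + 49)**2 = 140**2 = 19600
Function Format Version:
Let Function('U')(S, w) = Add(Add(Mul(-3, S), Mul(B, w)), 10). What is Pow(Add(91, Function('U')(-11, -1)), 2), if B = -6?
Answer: 19600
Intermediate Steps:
Function('U')(S, w) = Add(10, Mul(-6, w), Mul(-3, S)) (Function('U')(S, w) = Add(Add(Mul(-3, S), Mul(-6, w)), 10) = Add(Add(Mul(-6, w), Mul(-3, S)), 10) = Add(10, Mul(-6, w), Mul(-3, S)))
Pow(Add(91, Function('U')(-11, -1)), 2) = Pow(Add(91, Add(10, Mul(-6, -1), Mul(-3, -11))), 2) = Pow(Add(91, Add(10, 6, 33)), 2) = Pow(Add(91, 49), 2) = Pow(140, 2) = 19600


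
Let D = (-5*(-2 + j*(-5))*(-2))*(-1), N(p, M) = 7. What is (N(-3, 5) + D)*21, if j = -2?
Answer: -1533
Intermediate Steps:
D = -80 (D = (-5*(-2 - 2*(-5))*(-2))*(-1) = (-5*(-2 + 10)*(-2))*(-1) = (-5*8*(-2))*(-1) = -40*(-2)*(-1) = 80*(-1) = -80)
(N(-3, 5) + D)*21 = (7 - 80)*21 = -73*21 = -1533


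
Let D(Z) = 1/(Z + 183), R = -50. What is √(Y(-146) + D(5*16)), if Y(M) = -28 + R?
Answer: I*√5394919/263 ≈ 8.8315*I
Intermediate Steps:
D(Z) = 1/(183 + Z)
Y(M) = -78 (Y(M) = -28 - 50 = -78)
√(Y(-146) + D(5*16)) = √(-78 + 1/(183 + 5*16)) = √(-78 + 1/(183 + 80)) = √(-78 + 1/263) = √(-20513/263) = I*√5394919/263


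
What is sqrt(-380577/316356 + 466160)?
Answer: 3*sqrt(143992882444927)/52726 ≈ 682.76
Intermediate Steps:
sqrt(-380577/316356 + 466160) = sqrt(-380577*1/316356 + 466160) = sqrt(-126859/105452 + 466160) = sqrt(49157377461/105452) = 3*sqrt(143992882444927)/52726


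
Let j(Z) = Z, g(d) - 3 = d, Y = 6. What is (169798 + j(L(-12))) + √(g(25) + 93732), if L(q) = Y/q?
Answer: 339595/2 + 8*√1465 ≈ 1.7010e+5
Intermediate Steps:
L(q) = 6/q
g(d) = 3 + d
(169798 + j(L(-12))) + √(g(25) + 93732) = (169798 + 6/(-12)) + √((3 + 25) + 93732) = (169798 + 6*(-1/12)) + √(28 + 93732) = (169798 - ½) + √93760 = 339595/2 + 8*√1465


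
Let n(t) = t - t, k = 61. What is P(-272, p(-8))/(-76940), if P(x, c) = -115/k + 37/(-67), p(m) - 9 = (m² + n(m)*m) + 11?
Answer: 4981/157226890 ≈ 3.1680e-5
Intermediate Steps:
n(t) = 0
p(m) = 20 + m² (p(m) = 9 + ((m² + 0*m) + 11) = 9 + ((m² + 0) + 11) = 9 + (m² + 11) = 9 + (11 + m²) = 20 + m²)
P(x, c) = -9962/4087 (P(x, c) = -115/61 + 37/(-67) = -115*1/61 + 37*(-1/67) = -115/61 - 37/67 = -9962/4087)
P(-272, p(-8))/(-76940) = -9962/4087/(-76940) = -9962/4087*(-1/76940) = 4981/157226890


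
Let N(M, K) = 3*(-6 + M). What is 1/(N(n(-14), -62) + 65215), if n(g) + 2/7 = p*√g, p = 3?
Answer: 3194611/208276370695 - 441*I*√14/208276370695 ≈ 1.5338e-5 - 7.9225e-9*I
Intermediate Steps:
n(g) = -2/7 + 3*√g
N(M, K) = -18 + 3*M
1/(N(n(-14), -62) + 65215) = 1/((-18 + 3*(-2/7 + 3*√(-14))) + 65215) = 1/((-18 + 3*(-2/7 + 3*(I*√14))) + 65215) = 1/((-18 + 3*(-2/7 + 3*I*√14)) + 65215) = 1/((-18 + (-6/7 + 9*I*√14)) + 65215) = 1/((-132/7 + 9*I*√14) + 65215) = 1/(456373/7 + 9*I*√14)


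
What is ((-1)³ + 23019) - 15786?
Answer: 7232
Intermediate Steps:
((-1)³ + 23019) - 15786 = (-1 + 23019) - 15786 = 23018 - 15786 = 7232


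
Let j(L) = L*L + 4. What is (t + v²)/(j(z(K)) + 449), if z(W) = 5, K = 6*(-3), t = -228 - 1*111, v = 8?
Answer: -275/478 ≈ -0.57531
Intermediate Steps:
t = -339 (t = -228 - 111 = -339)
K = -18
j(L) = 4 + L² (j(L) = L² + 4 = 4 + L²)
(t + v²)/(j(z(K)) + 449) = (-339 + 8²)/((4 + 5²) + 449) = (-339 + 64)/((4 + 25) + 449) = -275/(29 + 449) = -275/478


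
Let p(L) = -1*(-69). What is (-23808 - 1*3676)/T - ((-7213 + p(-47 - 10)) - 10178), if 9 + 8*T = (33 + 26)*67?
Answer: 8512262/493 ≈ 17266.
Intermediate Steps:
p(L) = 69
T = 493 (T = -9/8 + ((33 + 26)*67)/8 = -9/8 + (59*67)/8 = -9/8 + (⅛)*3953 = -9/8 + 3953/8 = 493)
(-23808 - 1*3676)/T - ((-7213 + p(-47 - 10)) - 10178) = (-23808 - 1*3676)/493 - ((-7213 + 69) - 10178) = (-23808 - 3676)*(1/493) - (-7144 - 10178) = -27484*1/493 - 1*(-17322) = -27484/493 + 17322 = 8512262/493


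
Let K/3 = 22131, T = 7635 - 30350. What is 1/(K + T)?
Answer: 1/43678 ≈ 2.2895e-5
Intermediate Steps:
T = -22715
K = 66393 (K = 3*22131 = 66393)
1/(K + T) = 1/(66393 - 22715) = 1/43678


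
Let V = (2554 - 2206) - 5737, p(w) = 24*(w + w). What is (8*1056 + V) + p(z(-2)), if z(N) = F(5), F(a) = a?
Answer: 3299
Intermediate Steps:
z(N) = 5
p(w) = 48*w (p(w) = 24*(2*w) = 48*w)
V = -5389 (V = 348 - 5737 = -5389)
(8*1056 + V) + p(z(-2)) = (8*1056 - 5389) + 48*5 = (8448 - 5389) + 240 = 3059 + 240 = 3299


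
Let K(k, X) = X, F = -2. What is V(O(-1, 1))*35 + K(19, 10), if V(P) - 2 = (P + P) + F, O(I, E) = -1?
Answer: -60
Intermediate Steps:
V(P) = 2*P (V(P) = 2 + ((P + P) - 2) = 2 + (2*P - 2) = 2 + (-2 + 2*P) = 2*P)
V(O(-1, 1))*35 + K(19, 10) = (2*(-1))*35 + 10 = -2*35 + 10 = -70 + 10 = -60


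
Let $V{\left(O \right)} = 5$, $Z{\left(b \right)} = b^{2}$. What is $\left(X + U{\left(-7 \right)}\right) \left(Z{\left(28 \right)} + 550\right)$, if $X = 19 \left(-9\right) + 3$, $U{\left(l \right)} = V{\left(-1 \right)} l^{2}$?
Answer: $102718$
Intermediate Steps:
$U{\left(l \right)} = 5 l^{2}$
$X = -168$ ($X = -171 + 3 = -168$)
$\left(X + U{\left(-7 \right)}\right) \left(Z{\left(28 \right)} + 550\right) = \left(-168 + 5 \left(-7\right)^{2}\right) \left(28^{2} + 550\right) = \left(-168 + 5 \cdot 49\right) \left(784 + 550\right) = \left(-168 + 245\right) 1334 = 77 \cdot 1334 = 102718$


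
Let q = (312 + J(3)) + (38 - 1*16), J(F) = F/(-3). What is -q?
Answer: -333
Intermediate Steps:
J(F) = -F/3 (J(F) = F*(-⅓) = -F/3)
q = 333 (q = (312 - ⅓*3) + (38 - 1*16) = (312 - 1) + (38 - 16) = 311 + 22 = 333)
-q = -1*333 = -333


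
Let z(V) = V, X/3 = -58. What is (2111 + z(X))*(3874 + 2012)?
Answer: 11401182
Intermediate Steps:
X = -174 (X = 3*(-58) = -174)
(2111 + z(X))*(3874 + 2012) = (2111 - 174)*(3874 + 2012) = 1937*5886 = 11401182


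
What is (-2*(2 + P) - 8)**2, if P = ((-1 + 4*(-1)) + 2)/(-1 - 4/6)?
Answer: 6084/25 ≈ 243.36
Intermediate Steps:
P = 9/5 (P = ((-1 - 4) + 2)/(-1 - 4*1/6) = (-5 + 2)/(-1 - 2/3) = -3/(-5/3) = -3*(-3/5) = 9/5 ≈ 1.8000)
(-2*(2 + P) - 8)**2 = (-2*(2 + 9/5) - 8)**2 = (-2*19/5 - 8)**2 = (-38/5 - 8)**2 = (-78/5)**2 = 6084/25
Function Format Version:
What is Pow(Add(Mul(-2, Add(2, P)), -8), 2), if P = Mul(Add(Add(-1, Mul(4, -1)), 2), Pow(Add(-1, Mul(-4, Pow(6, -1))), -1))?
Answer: Rational(6084, 25) ≈ 243.36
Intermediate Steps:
P = Rational(9, 5) (P = Mul(Add(Add(-1, -4), 2), Pow(Add(-1, Mul(-4, Rational(1, 6))), -1)) = Mul(Add(-5, 2), Pow(Add(-1, Rational(-2, 3)), -1)) = Mul(-3, Pow(Rational(-5, 3), -1)) = Mul(-3, Rational(-3, 5)) = Rational(9, 5) ≈ 1.8000)
Pow(Add(Mul(-2, Add(2, P)), -8), 2) = Pow(Add(Mul(-2, Add(2, Rational(9, 5))), -8), 2) = Pow(Add(Mul(-2, Rational(19, 5)), -8), 2) = Pow(Add(Rational(-38, 5), -8), 2) = Pow(Rational(-78, 5), 2) = Rational(6084, 25)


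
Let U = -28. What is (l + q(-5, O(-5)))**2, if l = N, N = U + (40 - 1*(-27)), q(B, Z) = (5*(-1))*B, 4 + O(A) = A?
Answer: 4096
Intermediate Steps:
O(A) = -4 + A
q(B, Z) = -5*B
N = 39 (N = -28 + (40 - 1*(-27)) = -28 + (40 + 27) = -28 + 67 = 39)
l = 39
(l + q(-5, O(-5)))**2 = (39 - 5*(-5))**2 = (39 + 25)**2 = 64**2 = 4096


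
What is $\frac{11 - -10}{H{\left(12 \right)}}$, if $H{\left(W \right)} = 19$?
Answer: $\frac{21}{19} \approx 1.1053$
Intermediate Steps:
$\frac{11 - -10}{H{\left(12 \right)}} = \frac{11 - -10}{19} = \left(11 + 10\right) \frac{1}{19} = 21 \cdot \frac{1}{19} = \frac{21}{19}$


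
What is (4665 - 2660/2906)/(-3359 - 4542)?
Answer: -6776915/11480153 ≈ -0.59032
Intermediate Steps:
(4665 - 2660/2906)/(-3359 - 4542) = (4665 - 2660*1/2906)/(-7901) = (4665 - 1330/1453)*(-1/7901) = (6776915/1453)*(-1/7901) = -6776915/11480153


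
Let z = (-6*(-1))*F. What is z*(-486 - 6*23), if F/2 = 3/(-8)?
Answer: 2808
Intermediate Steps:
F = -3/4 (F = 2*(3/(-8)) = 2*(3*(-1/8)) = 2*(-3/8) = -3/4 ≈ -0.75000)
z = -9/2 (z = -6*(-1)*(-3/4) = 6*(-3/4) = -9/2 ≈ -4.5000)
z*(-486 - 6*23) = -9*(-486 - 6*23)/2 = -9*(-486 - 138)/2 = -9/2*(-624) = 2808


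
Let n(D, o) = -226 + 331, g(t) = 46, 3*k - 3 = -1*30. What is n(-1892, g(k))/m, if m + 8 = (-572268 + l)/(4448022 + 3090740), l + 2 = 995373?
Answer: -263856670/19962331 ≈ -13.218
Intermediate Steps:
l = 995371 (l = -2 + 995373 = 995371)
k = -9 (k = 1 + (-1*30)/3 = 1 + (⅓)*(-30) = 1 - 10 = -9)
n(D, o) = 105
m = -59886993/7538762 (m = -8 + (-572268 + 995371)/(4448022 + 3090740) = -8 + 423103/7538762 = -59886993/7538762 ≈ -7.9439)
n(-1892, g(k))/m = 105/(-59886993/7538762) = 105*(-7538762/59886993) = -263856670/19962331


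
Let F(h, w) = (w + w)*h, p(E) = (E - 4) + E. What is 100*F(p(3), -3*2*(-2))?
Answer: 4800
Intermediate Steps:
p(E) = -4 + 2*E (p(E) = (-4 + E) + E = -4 + 2*E)
F(h, w) = 2*h*w (F(h, w) = (2*w)*h = 2*h*w)
100*F(p(3), -3*2*(-2)) = 100*(2*(-4 + 2*3)*(-3*2*(-2))) = 100*(2*(-4 + 6)*(-6*(-2))) = 100*(2*2*12) = 100*48 = 4800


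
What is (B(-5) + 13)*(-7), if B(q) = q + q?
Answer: -21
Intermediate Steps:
B(q) = 2*q
(B(-5) + 13)*(-7) = (2*(-5) + 13)*(-7) = (-10 + 13)*(-7) = 3*(-7) = -21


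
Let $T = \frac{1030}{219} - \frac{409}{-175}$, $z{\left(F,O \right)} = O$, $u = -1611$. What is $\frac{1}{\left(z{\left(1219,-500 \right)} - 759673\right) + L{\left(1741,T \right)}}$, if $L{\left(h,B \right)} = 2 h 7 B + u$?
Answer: $- \frac{5475}{3231250678} \approx -1.6944 \cdot 10^{-6}$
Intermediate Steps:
$T = \frac{269821}{38325}$ ($T = 1030 \cdot \frac{1}{219} - - \frac{409}{175} = \frac{1030}{219} + \frac{409}{175} = \frac{269821}{38325} \approx 7.0403$)
$L{\left(h,B \right)} = -1611 + 14 B h$ ($L{\left(h,B \right)} = 2 h 7 B - 1611 = 14 h B - 1611 = 14 B h - 1611 = -1611 + 14 B h$)
$\frac{1}{\left(z{\left(1219,-500 \right)} - 759673\right) + L{\left(1741,T \right)}} = \frac{1}{\left(-500 - 759673\right) - \left(1611 - \frac{939516722}{5475}\right)} = \frac{1}{-760173 + \left(-1611 + \frac{939516722}{5475}\right)} = \frac{1}{-760173 + \frac{930696497}{5475}} = \frac{1}{- \frac{3231250678}{5475}} = - \frac{5475}{3231250678}$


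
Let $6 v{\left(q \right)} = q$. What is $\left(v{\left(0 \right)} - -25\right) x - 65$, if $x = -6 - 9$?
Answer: $-440$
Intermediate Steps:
$v{\left(q \right)} = \frac{q}{6}$
$x = -15$ ($x = -6 - 9 = -15$)
$\left(v{\left(0 \right)} - -25\right) x - 65 = \left(\frac{1}{6} \cdot 0 - -25\right) \left(-15\right) - 65 = \left(0 + 25\right) \left(-15\right) - 65 = 25 \left(-15\right) - 65 = -375 - 65 = -440$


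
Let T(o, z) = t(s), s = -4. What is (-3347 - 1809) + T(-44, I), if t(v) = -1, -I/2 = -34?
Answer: -5157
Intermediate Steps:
I = 68 (I = -2*(-34) = 68)
T(o, z) = -1
(-3347 - 1809) + T(-44, I) = (-3347 - 1809) - 1 = -5156 - 1 = -5157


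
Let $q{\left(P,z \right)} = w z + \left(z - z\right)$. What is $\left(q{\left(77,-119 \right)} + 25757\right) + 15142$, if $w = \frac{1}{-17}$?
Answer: $40906$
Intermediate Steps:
$w = - \frac{1}{17} \approx -0.058824$
$q{\left(P,z \right)} = - \frac{z}{17}$ ($q{\left(P,z \right)} = - \frac{z}{17} + \left(z - z\right) = - \frac{z}{17} + 0 = - \frac{z}{17}$)
$\left(q{\left(77,-119 \right)} + 25757\right) + 15142 = \left(\left(- \frac{1}{17}\right) \left(-119\right) + 25757\right) + 15142 = \left(7 + 25757\right) + 15142 = 25764 + 15142 = 40906$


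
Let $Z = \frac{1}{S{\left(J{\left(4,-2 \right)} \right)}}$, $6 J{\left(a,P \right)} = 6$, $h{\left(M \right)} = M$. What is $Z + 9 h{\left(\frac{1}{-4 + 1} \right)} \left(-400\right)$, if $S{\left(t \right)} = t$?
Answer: $1201$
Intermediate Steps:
$J{\left(a,P \right)} = 1$ ($J{\left(a,P \right)} = \frac{1}{6} \cdot 6 = 1$)
$Z = 1$ ($Z = 1^{-1} = 1$)
$Z + 9 h{\left(\frac{1}{-4 + 1} \right)} \left(-400\right) = 1 + \frac{9}{-4 + 1} \left(-400\right) = 1 + \frac{9}{-3} \left(-400\right) = 1 + 9 \left(- \frac{1}{3}\right) \left(-400\right) = 1 - -1200 = 1 + 1200 = 1201$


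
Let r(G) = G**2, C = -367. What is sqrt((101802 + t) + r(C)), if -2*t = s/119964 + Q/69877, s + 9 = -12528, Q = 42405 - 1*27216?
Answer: sqrt(1846470542628707465446054)/2794241476 ≈ 486.30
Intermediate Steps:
Q = 15189 (Q = 42405 - 27216 = 15189)
s = -12537 (s = -9 - 12528 = -12537)
t = -315361749/5588482952 (t = -(-12537/119964 + 15189/69877)/2 = -(-12537*1/119964 + 15189*(1/69877))/2 = -(-4179/39988 + 15189/69877)/2 = -1/2*315361749/2794241476 = -315361749/5588482952 ≈ -0.056431)
sqrt((101802 + t) + r(C)) = sqrt((101802 - 315361749/5588482952) + (-367)**2) = sqrt(568918426117755/5588482952 + 134689) = sqrt(1321625606439683/5588482952) = sqrt(1846470542628707465446054)/2794241476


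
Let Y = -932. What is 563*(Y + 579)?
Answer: -198739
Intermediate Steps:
563*(Y + 579) = 563*(-932 + 579) = 563*(-353) = -198739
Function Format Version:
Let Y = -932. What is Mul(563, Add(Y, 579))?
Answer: -198739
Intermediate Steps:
Mul(563, Add(Y, 579)) = Mul(563, Add(-932, 579)) = Mul(563, -353) = -198739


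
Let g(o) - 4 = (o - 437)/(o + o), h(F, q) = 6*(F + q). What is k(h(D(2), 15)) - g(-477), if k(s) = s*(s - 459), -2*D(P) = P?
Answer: -15027865/477 ≈ -31505.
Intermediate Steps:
D(P) = -P/2
h(F, q) = 6*F + 6*q
k(s) = s*(-459 + s)
g(o) = 4 + (-437 + o)/(2*o) (g(o) = 4 + (o - 437)/(o + o) = 4 + (-437 + o)/((2*o)) = 4 + (-437 + o)*(1/(2*o)) = 4 + (-437 + o)/(2*o))
k(h(D(2), 15)) - g(-477) = (6*(-1/2*2) + 6*15)*(-459 + (6*(-1/2*2) + 6*15)) - (-437 + 9*(-477))/(2*(-477)) = (6*(-1) + 90)*(-459 + (6*(-1) + 90)) - (-1)*(-437 - 4293)/(2*477) = (-6 + 90)*(-459 + (-6 + 90)) - (-1)*(-4730)/(2*477) = 84*(-459 + 84) - 1*2365/477 = 84*(-375) - 2365/477 = -31500 - 2365/477 = -15027865/477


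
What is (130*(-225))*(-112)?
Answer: 3276000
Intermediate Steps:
(130*(-225))*(-112) = -29250*(-112) = 3276000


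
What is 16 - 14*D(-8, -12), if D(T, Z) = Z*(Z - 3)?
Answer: -2504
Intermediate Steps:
D(T, Z) = Z*(-3 + Z)
16 - 14*D(-8, -12) = 16 - (-168)*(-3 - 12) = 16 - (-168)*(-15) = 16 - 14*180 = 16 - 2520 = -2504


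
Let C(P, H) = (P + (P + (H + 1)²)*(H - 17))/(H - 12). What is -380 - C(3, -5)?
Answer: -6875/17 ≈ -404.41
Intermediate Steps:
C(P, H) = (P + (-17 + H)*(P + (1 + H)²))/(-12 + H) (C(P, H) = (P + (P + (1 + H)²)*(-17 + H))/(-12 + H) = (P + (-17 + H)*(P + (1 + H)²))/(-12 + H))
-380 - C(3, -5) = -380 - (-17*(1 - 5)² - 16*3 - 5*3 - 5*(1 - 5)²)/(-12 - 5) = -380 - (-17*(-4)² - 48 - 15 - 5*(-4)²)/(-17) = -380 - (-1)*(-17*16 - 48 - 15 - 5*16)/17 = -380 - (-1)*(-272 - 48 - 15 - 80)/17 = -380 - (-1)*(-415)/17 = -380 - 1*415/17 = -380 - 415/17 = -6875/17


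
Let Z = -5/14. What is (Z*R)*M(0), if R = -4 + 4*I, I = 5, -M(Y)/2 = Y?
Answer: 0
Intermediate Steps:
M(Y) = -2*Y
Z = -5/14 (Z = -5*1/14 = -5/14 ≈ -0.35714)
R = 16 (R = -4 + 4*5 = -4 + 20 = 16)
(Z*R)*M(0) = (-5/14*16)*(-2*0) = -40/7*0 = 0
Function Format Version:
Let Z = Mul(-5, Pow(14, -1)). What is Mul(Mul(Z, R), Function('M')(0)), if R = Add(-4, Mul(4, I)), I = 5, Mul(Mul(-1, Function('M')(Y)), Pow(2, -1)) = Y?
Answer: 0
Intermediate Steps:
Function('M')(Y) = Mul(-2, Y)
Z = Rational(-5, 14) (Z = Mul(-5, Rational(1, 14)) = Rational(-5, 14) ≈ -0.35714)
R = 16 (R = Add(-4, Mul(4, 5)) = Add(-4, 20) = 16)
Mul(Mul(Z, R), Function('M')(0)) = Mul(Mul(Rational(-5, 14), 16), Mul(-2, 0)) = Mul(Rational(-40, 7), 0) = 0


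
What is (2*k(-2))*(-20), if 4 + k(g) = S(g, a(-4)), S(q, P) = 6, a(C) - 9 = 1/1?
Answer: -80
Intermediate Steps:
a(C) = 10 (a(C) = 9 + 1/1 = 9 + 1 = 10)
k(g) = 2 (k(g) = -4 + 6 = 2)
(2*k(-2))*(-20) = (2*2)*(-20) = 4*(-20) = -80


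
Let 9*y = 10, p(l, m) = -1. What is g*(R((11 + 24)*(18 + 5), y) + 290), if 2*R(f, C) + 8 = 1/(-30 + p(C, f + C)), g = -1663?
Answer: -29486653/62 ≈ -4.7559e+5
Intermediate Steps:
y = 10/9 (y = (1/9)*10 = 10/9 ≈ 1.1111)
R(f, C) = -249/62 (R(f, C) = -4 + 1/(2*(-30 - 1)) = -4 + (1/2)/(-31) = -4 + (1/2)*(-1/31) = -4 - 1/62 = -249/62)
g*(R((11 + 24)*(18 + 5), y) + 290) = -1663*(-249/62 + 290) = -1663*17731/62 = -29486653/62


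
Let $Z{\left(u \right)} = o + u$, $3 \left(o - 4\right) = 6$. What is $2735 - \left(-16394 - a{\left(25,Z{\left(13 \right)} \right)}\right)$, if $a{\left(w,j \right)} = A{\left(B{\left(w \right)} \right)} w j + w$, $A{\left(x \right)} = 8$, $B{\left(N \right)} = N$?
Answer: $22954$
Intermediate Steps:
$o = 6$ ($o = 4 + \frac{1}{3} \cdot 6 = 4 + 2 = 6$)
$Z{\left(u \right)} = 6 + u$
$a{\left(w,j \right)} = w + 8 j w$ ($a{\left(w,j \right)} = 8 w j + w = 8 j w + w = w + 8 j w$)
$2735 - \left(-16394 - a{\left(25,Z{\left(13 \right)} \right)}\right) = 2735 - \left(-16394 - 25 \left(1 + 8 \left(6 + 13\right)\right)\right) = 2735 - \left(-16394 - 25 \left(1 + 8 \cdot 19\right)\right) = 2735 - \left(-16394 - 25 \left(1 + 152\right)\right) = 2735 - \left(-16394 - 25 \cdot 153\right) = 2735 - \left(-16394 - 3825\right) = 2735 - -20219 = 2735 + 20219 = 22954$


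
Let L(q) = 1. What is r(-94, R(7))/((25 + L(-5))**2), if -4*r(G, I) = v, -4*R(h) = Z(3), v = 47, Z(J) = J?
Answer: -47/2704 ≈ -0.017382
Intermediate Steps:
R(h) = -3/4 (R(h) = -1/4*3 = -3/4)
r(G, I) = -47/4 (r(G, I) = -1/4*47 = -47/4)
r(-94, R(7))/((25 + L(-5))**2) = -47/(4*(25 + 1)**2) = -47/(4*(26**2)) = -47/4/676 = -47/4*1/676 = -47/2704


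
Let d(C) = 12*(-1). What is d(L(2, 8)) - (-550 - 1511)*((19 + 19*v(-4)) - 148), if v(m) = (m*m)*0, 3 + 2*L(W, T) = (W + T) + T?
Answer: -265881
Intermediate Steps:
L(W, T) = -3/2 + T + W/2 (L(W, T) = -3/2 + ((W + T) + T)/2 = -3/2 + ((T + W) + T)/2 = -3/2 + (W + 2*T)/2 = -3/2 + (T + W/2) = -3/2 + T + W/2)
v(m) = 0 (v(m) = m**2*0 = 0)
d(C) = -12
d(L(2, 8)) - (-550 - 1511)*((19 + 19*v(-4)) - 148) = -12 - (-550 - 1511)*((19 + 19*0) - 148) = -12 - (-2061)*((19 + 0) - 148) = -12 - (-2061)*(19 - 148) = -12 - (-2061)*(-129) = -12 - 1*265869 = -12 - 265869 = -265881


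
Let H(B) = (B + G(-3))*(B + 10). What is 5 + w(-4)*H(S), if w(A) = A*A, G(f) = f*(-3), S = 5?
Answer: 3365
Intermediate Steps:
G(f) = -3*f
H(B) = (9 + B)*(10 + B) (H(B) = (B - 3*(-3))*(B + 10) = (B + 9)*(10 + B) = (9 + B)*(10 + B))
w(A) = A²
5 + w(-4)*H(S) = 5 + (-4)²*(90 + 5² + 19*5) = 5 + 16*(90 + 25 + 95) = 5 + 16*210 = 5 + 3360 = 3365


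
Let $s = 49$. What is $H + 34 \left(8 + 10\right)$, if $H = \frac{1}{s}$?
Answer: $\frac{29989}{49} \approx 612.02$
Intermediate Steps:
$H = \frac{1}{49} \approx 0.020408$
$H + 34 \left(8 + 10\right) = \frac{1}{49} + 34 \left(8 + 10\right) = \frac{1}{49} + 34 \cdot 18 = \frac{1}{49} + 612 = \frac{29989}{49}$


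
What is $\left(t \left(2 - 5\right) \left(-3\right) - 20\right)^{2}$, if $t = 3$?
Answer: $49$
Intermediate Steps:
$\left(t \left(2 - 5\right) \left(-3\right) - 20\right)^{2} = \left(3 \left(2 - 5\right) \left(-3\right) - 20\right)^{2} = \left(3 \left(-3\right) \left(-3\right) - 20\right)^{2} = \left(\left(-9\right) \left(-3\right) - 20\right)^{2} = \left(27 - 20\right)^{2} = 7^{2} = 49$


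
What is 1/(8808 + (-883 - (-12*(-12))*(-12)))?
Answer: 1/9653 ≈ 0.00010359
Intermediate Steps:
1/(8808 + (-883 - (-12*(-12))*(-12))) = 1/(8808 + (-883 - 144*(-12))) = 1/(8808 + (-883 - 1*(-1728))) = 1/(8808 + (-883 + 1728)) = 1/(8808 + 845) = 1/9653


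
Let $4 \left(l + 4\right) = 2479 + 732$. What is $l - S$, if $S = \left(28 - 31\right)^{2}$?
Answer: $\frac{3159}{4} \approx 789.75$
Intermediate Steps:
$l = \frac{3195}{4}$ ($l = -4 + \frac{2479 + 732}{4} = -4 + \frac{1}{4} \cdot 3211 = -4 + \frac{3211}{4} = \frac{3195}{4} \approx 798.75$)
$S = 9$ ($S = \left(-3\right)^{2} = 9$)
$l - S = \frac{3195}{4} - 9 = \frac{3159}{4}$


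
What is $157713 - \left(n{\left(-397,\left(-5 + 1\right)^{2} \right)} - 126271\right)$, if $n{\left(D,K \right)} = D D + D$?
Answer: $126772$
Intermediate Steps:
$n{\left(D,K \right)} = D + D^{2}$ ($n{\left(D,K \right)} = D^{2} + D = D + D^{2}$)
$157713 - \left(n{\left(-397,\left(-5 + 1\right)^{2} \right)} - 126271\right) = 157713 - \left(- 397 \left(1 - 397\right) - 126271\right) = 157713 - \left(\left(-397\right) \left(-396\right) - 126271\right) = 157713 - \left(157212 - 126271\right) = 157713 - 30941 = 126772$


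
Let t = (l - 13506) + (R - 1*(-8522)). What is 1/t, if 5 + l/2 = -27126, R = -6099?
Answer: -1/65345 ≈ -1.5303e-5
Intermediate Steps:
l = -54262 (l = -10 + 2*(-27126) = -10 - 54252 = -54262)
t = -65345 (t = (-54262 - 13506) + (-6099 - 1*(-8522)) = -67768 + (-6099 + 8522) = -67768 + 2423 = -65345)
1/t = 1/(-65345) = -1/65345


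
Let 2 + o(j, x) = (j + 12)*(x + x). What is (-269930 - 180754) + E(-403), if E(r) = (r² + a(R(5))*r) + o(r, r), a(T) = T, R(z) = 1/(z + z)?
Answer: 268287/10 ≈ 26829.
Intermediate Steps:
o(j, x) = -2 + 2*x*(12 + j) (o(j, x) = -2 + (j + 12)*(x + x) = -2 + (12 + j)*(2*x) = -2 + 2*x*(12 + j))
R(z) = 1/(2*z)
E(r) = -2 + 3*r² + 241*r/10 (E(r) = (r² + ((½)/5)*r) + (-2 + 24*r + 2*r*r) = (r² + ((½)*(⅕))*r) + (-2 + 24*r + 2*r²) = (r² + r/10) + (-2 + 2*r² + 24*r) = -2 + 3*r² + 241*r/10)
(-269930 - 180754) + E(-403) = (-269930 - 180754) + (-2 + 3*(-403)² + (241/10)*(-403)) = -450684 + (-2 + 3*162409 - 97123/10) = -450684 + (-2 + 487227 - 97123/10) = -450684 + 4775127/10 = 268287/10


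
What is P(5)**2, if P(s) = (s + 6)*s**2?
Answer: 75625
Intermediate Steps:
P(s) = s**2*(6 + s) (P(s) = (6 + s)*s**2 = s**2*(6 + s))
P(5)**2 = (5**2*(6 + 5))**2 = (25*11)**2 = 275**2 = 75625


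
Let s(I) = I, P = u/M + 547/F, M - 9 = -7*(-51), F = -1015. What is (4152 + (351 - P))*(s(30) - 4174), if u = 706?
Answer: -495001712272/26535 ≈ -1.8655e+7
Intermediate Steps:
M = 366 (M = 9 - 7*(-51) = 9 + 357 = 366)
P = 258194/185745 (P = 706/366 + 547/(-1015) = 706*(1/366) + 547*(-1/1015) = 353/183 - 547/1015 = 258194/185745 ≈ 1.3900)
(4152 + (351 - P))*(s(30) - 4174) = (4152 + (351 - 1*258194/185745))*(30 - 4174) = (4152 + (351 - 258194/185745))*(-4144) = (4152 + 64938301/185745)*(-4144) = (836151541/185745)*(-4144) = -495001712272/26535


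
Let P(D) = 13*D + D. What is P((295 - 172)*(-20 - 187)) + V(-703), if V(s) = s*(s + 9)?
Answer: 131428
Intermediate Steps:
V(s) = s*(9 + s)
P(D) = 14*D
P((295 - 172)*(-20 - 187)) + V(-703) = 14*((295 - 172)*(-20 - 187)) - 703*(9 - 703) = 14*(123*(-207)) - 703*(-694) = 14*(-25461) + 487882 = -356454 + 487882 = 131428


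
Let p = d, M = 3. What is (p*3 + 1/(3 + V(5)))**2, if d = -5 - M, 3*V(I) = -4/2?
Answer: 27225/49 ≈ 555.61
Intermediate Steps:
V(I) = -2/3 (V(I) = (-4/2)/3 = (-4*1/2)/3 = (1/3)*(-2) = -2/3)
d = -8 (d = -5 - 1*3 = -5 - 3 = -8)
p = -8
(p*3 + 1/(3 + V(5)))**2 = (-8*3 + 1/(3 - 2/3))**2 = (-24 + 1/(7/3))**2 = (-24 + 3/7)**2 = (-165/7)**2 = 27225/49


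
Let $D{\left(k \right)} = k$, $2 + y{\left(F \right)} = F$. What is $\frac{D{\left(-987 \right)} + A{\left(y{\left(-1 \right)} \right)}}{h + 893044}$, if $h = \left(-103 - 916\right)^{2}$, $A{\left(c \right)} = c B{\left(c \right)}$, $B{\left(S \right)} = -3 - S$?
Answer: $- \frac{141}{275915} \approx -0.00051103$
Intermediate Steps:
$y{\left(F \right)} = -2 + F$
$A{\left(c \right)} = c \left(-3 - c\right)$
$h = 1038361$ ($h = \left(-103 - 916\right)^{2} = \left(-1019\right)^{2} = 1038361$)
$\frac{D{\left(-987 \right)} + A{\left(y{\left(-1 \right)} \right)}}{h + 893044} = \frac{-987 - \left(-2 - 1\right) \left(3 - 3\right)}{1038361 + 893044} = \frac{-987 - - 3 \left(3 - 3\right)}{1931405} = \left(-987 - \left(-3\right) 0\right) \frac{1}{1931405} = \left(-987 + 0\right) \frac{1}{1931405} = \left(-987\right) \frac{1}{1931405} = - \frac{141}{275915}$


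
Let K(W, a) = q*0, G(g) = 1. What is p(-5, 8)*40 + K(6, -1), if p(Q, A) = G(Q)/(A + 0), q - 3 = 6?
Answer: 5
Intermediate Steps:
q = 9 (q = 3 + 6 = 9)
p(Q, A) = 1/A (p(Q, A) = 1/(A + 0) = 1/A)
K(W, a) = 0 (K(W, a) = 9*0 = 0)
p(-5, 8)*40 + K(6, -1) = 40/8 + 0 = (1/8)*40 + 0 = 5 + 0 = 5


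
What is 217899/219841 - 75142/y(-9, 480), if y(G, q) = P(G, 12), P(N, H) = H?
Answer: -8258338817/1319046 ≈ -6260.8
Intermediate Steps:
y(G, q) = 12
217899/219841 - 75142/y(-9, 480) = 217899/219841 - 75142/12 = 217899*(1/219841) - 75142*1/12 = 217899/219841 - 37571/6 = -8258338817/1319046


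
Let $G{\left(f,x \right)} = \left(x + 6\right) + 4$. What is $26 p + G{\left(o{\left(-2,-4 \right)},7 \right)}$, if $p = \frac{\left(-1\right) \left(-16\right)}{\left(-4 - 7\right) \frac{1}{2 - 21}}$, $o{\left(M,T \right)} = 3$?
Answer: $\frac{8091}{11} \approx 735.54$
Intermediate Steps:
$G{\left(f,x \right)} = 10 + x$ ($G{\left(f,x \right)} = \left(6 + x\right) + 4 = 10 + x$)
$p = \frac{304}{11}$ ($p = \frac{16}{\left(-11\right) \frac{1}{-19}} = \frac{16}{\left(-11\right) \left(- \frac{1}{19}\right)} = \frac{16}{\frac{11}{19}} = 16 \cdot \frac{19}{11} = \frac{304}{11} \approx 27.636$)
$26 p + G{\left(o{\left(-2,-4 \right)},7 \right)} = 26 \cdot \frac{304}{11} + \left(10 + 7\right) = \frac{7904}{11} + 17 = \frac{8091}{11}$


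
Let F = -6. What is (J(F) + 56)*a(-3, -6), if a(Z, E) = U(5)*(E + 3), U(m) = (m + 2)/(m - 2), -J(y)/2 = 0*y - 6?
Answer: -476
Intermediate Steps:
J(y) = 12 (J(y) = -2*(0*y - 6) = -2*(0 - 6) = -2*(-6) = 12)
U(m) = (2 + m)/(-2 + m)
a(Z, E) = 7 + 7*E/3 (a(Z, E) = ((2 + 5)/(-2 + 5))*(E + 3) = (7/3)*(3 + E) = ((⅓)*7)*(3 + E) = 7*(3 + E)/3 = 7 + 7*E/3)
(J(F) + 56)*a(-3, -6) = (12 + 56)*(7 + (7/3)*(-6)) = 68*(7 - 14) = 68*(-7) = -476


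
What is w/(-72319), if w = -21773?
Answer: 21773/72319 ≈ 0.30107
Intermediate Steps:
w/(-72319) = -21773/(-72319) = -21773*(-1/72319) = 21773/72319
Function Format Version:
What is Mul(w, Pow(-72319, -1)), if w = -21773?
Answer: Rational(21773, 72319) ≈ 0.30107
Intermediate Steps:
Mul(w, Pow(-72319, -1)) = Mul(-21773, Pow(-72319, -1)) = Mul(-21773, Rational(-1, 72319)) = Rational(21773, 72319)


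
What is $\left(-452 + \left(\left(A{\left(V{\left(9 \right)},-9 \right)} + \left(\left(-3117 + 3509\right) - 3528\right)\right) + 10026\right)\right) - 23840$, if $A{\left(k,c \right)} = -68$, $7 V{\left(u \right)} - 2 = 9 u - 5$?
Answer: $-17470$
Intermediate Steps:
$V{\left(u \right)} = - \frac{3}{7} + \frac{9 u}{7}$ ($V{\left(u \right)} = \frac{2}{7} + \frac{9 u - 5}{7} = \frac{2}{7} + \frac{-5 + 9 u}{7} = \frac{2}{7} + \left(- \frac{5}{7} + \frac{9 u}{7}\right) = - \frac{3}{7} + \frac{9 u}{7}$)
$\left(-452 + \left(\left(A{\left(V{\left(9 \right)},-9 \right)} + \left(\left(-3117 + 3509\right) - 3528\right)\right) + 10026\right)\right) - 23840 = \left(-452 + \left(\left(-68 + \left(\left(-3117 + 3509\right) - 3528\right)\right) + 10026\right)\right) - 23840 = \left(-452 + \left(\left(-68 + \left(392 - 3528\right)\right) + 10026\right)\right) - 23840 = \left(-452 + \left(\left(-68 - 3136\right) + 10026\right)\right) - 23840 = \left(-452 + \left(-3204 + 10026\right)\right) - 23840 = \left(-452 + 6822\right) - 23840 = 6370 - 23840 = -17470$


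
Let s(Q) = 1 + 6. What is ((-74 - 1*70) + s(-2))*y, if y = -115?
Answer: 15755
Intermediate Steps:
s(Q) = 7
((-74 - 1*70) + s(-2))*y = ((-74 - 1*70) + 7)*(-115) = ((-74 - 70) + 7)*(-115) = (-144 + 7)*(-115) = -137*(-115) = 15755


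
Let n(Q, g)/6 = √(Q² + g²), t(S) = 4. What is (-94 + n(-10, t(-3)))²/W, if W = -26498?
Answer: -6506/13249 + 1128*√29/13249 ≈ -0.032571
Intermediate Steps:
n(Q, g) = 6*√(Q² + g²)
(-94 + n(-10, t(-3)))²/W = (-94 + 6*√((-10)² + 4²))²/(-26498) = (-94 + 6*√(100 + 16))²*(-1/26498) = (-94 + 6*√116)²*(-1/26498) = (-94 + 6*(2*√29))²*(-1/26498) = (-94 + 12*√29)²*(-1/26498) = -(-94 + 12*√29)²/26498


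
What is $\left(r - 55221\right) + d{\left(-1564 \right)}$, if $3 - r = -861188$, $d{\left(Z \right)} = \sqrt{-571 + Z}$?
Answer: $805970 + i \sqrt{2135} \approx 8.0597 \cdot 10^{5} + 46.206 i$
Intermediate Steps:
$r = 861191$ ($r = 3 - -861188 = 3 + 861188 = 861191$)
$\left(r - 55221\right) + d{\left(-1564 \right)} = \left(861191 - 55221\right) + \sqrt{-571 - 1564} = 805970 + \sqrt{-2135} = 805970 + i \sqrt{2135}$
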